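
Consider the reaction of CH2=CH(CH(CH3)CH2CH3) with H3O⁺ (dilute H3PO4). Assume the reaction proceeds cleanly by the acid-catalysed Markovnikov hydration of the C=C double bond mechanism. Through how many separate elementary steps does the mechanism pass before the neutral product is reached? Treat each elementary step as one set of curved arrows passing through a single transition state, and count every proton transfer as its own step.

Step 1: The π electrons of the C=C bond attack a proton of H3O⁺; Markovnikov addition places the new C–H on the less-substituted alkene carbon, so the positive charge ends up on the more-substituted carbon — a secondary carbocation. H2O is released.
Step 2: Carbocation rearrangement: a 1,2-hydride shift from the adjacent sec-butyl carbon converts the initially-formed secondary cation into the more stable tertiary cation.
Step 3: Water acts as the nucleophile: an oxygen lone pair bonds to the cationic carbon, giving an oxonium-ion intermediate.
Step 4: Proton transfer from the O–H of the oxonium ion to H2O completes the catalytic cycle and yields the alcohol.
Total: 4 elementary steps.

4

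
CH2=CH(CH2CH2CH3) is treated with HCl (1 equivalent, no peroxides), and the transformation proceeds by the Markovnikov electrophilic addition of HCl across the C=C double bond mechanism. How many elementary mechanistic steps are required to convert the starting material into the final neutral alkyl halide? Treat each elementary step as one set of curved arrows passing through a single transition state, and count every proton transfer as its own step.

Step 1: The π electrons of the C=C bond attack a proton of HCl; Markovnikov addition places the new C–H on the less-substituted alkene carbon, so the positive charge ends up on the more-substituted carbon — a secondary carbocation. The H–Cl bond breaks heterolytically, releasing Cl⁻.
(No 1,2-shift: no single shift to an adjacent carbon would give a more stable cation.)
Step 2: Cl⁻ captures the cation: a lone pair on Cl⁻ fills the empty p orbital, producing the alkyl halide product.
Total: 2 elementary steps.

2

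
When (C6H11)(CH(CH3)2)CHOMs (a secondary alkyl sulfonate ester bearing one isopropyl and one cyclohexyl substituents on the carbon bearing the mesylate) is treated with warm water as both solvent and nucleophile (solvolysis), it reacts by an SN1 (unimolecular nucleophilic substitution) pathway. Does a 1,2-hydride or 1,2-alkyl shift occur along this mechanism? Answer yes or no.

The first-formed carbocation is secondary.
The adjacent isopropyl carbon already bears 2 other carbon substituents and has a hydrogen to migrate; after a 1,2-hydride shift from that carbon the positive charge sits on a tertiary centre.
Tertiary is more stable than secondary, so the shift occurs.

yes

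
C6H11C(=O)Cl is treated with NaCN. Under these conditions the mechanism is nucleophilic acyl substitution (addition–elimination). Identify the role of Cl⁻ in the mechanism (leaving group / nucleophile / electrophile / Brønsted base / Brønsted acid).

Step 2: Elimination step: re-formation of the carbonyl π bond drives out Cl⁻, giving the new acyl compound.
Cl⁻ departs with both electrons of the breaking σ-bond — that is the definition of a leaving group.

leaving group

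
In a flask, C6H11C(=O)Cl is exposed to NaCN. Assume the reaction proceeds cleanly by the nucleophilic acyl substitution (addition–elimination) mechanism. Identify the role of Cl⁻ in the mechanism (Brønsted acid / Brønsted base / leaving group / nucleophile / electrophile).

leaving group

Step 2: Elimination step: re-formation of the carbonyl π bond drives out Cl⁻, giving the new acyl compound.
Cl⁻ departs with both electrons of the breaking σ-bond — that is the definition of a leaving group.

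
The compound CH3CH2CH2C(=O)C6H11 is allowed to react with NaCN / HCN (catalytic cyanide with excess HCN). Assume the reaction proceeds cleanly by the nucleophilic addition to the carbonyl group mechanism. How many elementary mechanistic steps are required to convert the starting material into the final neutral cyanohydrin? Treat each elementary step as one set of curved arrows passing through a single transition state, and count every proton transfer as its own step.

2

Step 1: CN⁻ attacks the sp² carbonyl carbon; the C=O π bond breaks and the electrons end up as a lone pair on the alkoxide oxygen of the tetrahedral intermediate.
Step 2: The alkoxide is protonated in situ by undissociated HCN, yielding a cyanohydrin; the CN⁻ so formed carries on the cycle.
Total: 2 elementary steps.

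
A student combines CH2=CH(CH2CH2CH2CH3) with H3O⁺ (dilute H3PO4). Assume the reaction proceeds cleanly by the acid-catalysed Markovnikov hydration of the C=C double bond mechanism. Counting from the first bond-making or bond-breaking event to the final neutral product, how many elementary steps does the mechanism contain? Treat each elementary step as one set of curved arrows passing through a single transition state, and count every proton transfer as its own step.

Step 1: The π electrons of the C=C bond attack a proton of H3O⁺; Markovnikov addition places the new C–H on the less-substituted alkene carbon, so the positive charge ends up on the more-substituted carbon — a secondary carbocation. H2O is released.
(No 1,2-shift: no single shift to an adjacent carbon would give a more stable cation.)
Step 2: Nucleophilic capture of the cation by H2O produces the protonated alcohol (an oxonium ion).
Step 3: Proton transfer from the O–H of the oxonium ion to H2O completes the catalytic cycle and yields the alcohol.
Total: 3 elementary steps.

3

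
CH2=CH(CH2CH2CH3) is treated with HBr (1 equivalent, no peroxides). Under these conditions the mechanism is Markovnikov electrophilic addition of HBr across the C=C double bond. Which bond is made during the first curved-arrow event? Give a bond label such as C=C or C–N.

Step 1: Protonation of the alkene by HBr: the π bond acts as the nucleophile and picks up H⁺, giving the more stable (Markovnikov) secondary carbocation. The H–Br bond breaks heterolytically, releasing Br⁻.
The bond formed in this step is the C–H bond.

C–H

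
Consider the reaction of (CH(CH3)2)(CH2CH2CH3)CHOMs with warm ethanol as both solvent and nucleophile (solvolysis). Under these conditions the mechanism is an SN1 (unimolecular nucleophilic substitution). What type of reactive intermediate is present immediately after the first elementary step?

secondary carbocation

Step 1: Ionisation: the C–O σ-bond cleaves heterolytically; both bonding electrons depart with MsO⁻, leaving a secondary carbocation at the α-carbon.
After step 1 the species present is a secondary carbocation.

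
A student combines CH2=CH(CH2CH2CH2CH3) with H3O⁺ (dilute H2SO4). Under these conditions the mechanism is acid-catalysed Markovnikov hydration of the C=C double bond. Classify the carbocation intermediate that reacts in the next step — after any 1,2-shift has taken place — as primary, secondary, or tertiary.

secondary

Step 1: Protonation of the alkene by H3O⁺: the π bond acts as the nucleophile and picks up H⁺, giving the more stable (Markovnikov) secondary carbocation. H2O is released.
No single 1,2-shift to an adjacent carbon would give a more-substituted cation, so no rearrangement occurs.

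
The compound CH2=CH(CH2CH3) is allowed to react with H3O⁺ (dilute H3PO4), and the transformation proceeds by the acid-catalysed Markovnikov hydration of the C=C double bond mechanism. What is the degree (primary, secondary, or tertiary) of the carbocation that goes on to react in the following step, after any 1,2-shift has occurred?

Step 1: The π electrons of the C=C bond attack a proton of H3O⁺; Markovnikov addition places the new C–H on the less-substituted alkene carbon, so the positive charge ends up on the more-substituted carbon — a secondary carbocation. H2O is released.
No single 1,2-shift to an adjacent carbon would give a more-substituted cation, so no rearrangement occurs.

secondary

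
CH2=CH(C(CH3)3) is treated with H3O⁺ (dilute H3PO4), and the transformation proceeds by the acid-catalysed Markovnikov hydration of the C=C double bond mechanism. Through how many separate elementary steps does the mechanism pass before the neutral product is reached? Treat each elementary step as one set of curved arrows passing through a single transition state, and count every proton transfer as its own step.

Step 1: Protonation of the alkene by H3O⁺: the π bond acts as the nucleophile and picks up H⁺, giving the more stable (Markovnikov) secondary carbocation. H2O is released.
Step 2: A methyl group with its bonding pair migrates from the adjacent tert-butyl carbon to the cationic centre — a 1,2-methyl shift — upgrading the secondary cation to a tertiary one.
Step 3: Water acts as the nucleophile: an oxygen lone pair bonds to the cationic carbon, giving an oxonium-ion intermediate.
Step 4: H2O removes a proton from the oxonium oxygen, regenerating H3O⁺ and giving the neutral alcohol.
Total: 4 elementary steps.

4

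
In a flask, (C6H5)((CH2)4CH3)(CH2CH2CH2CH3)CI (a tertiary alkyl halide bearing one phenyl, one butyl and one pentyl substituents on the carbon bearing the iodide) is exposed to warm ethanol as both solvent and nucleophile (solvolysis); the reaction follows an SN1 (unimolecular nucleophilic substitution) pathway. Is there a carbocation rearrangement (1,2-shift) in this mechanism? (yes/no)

The first-formed carbocation is tertiary.
No single 1,2-shift to an adjacent carbon would produce a more-substituted cation than the one already present, so no rearrangement occurs.

no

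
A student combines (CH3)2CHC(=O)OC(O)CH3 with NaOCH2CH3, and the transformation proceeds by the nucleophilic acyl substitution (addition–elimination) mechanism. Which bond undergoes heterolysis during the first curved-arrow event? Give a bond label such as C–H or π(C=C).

π(C=O)

Step 1: CH3CH2O⁻ adds to the carbonyl carbon; the C=O π electrons shift onto oxygen and a tetrahedral alkoxide intermediate forms.
The bond broken in this step is the π(C=O) bond.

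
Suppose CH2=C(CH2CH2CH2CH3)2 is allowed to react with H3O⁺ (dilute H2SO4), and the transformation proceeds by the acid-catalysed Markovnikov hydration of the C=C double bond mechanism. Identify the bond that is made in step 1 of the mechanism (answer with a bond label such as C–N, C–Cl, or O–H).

C–H

Step 1: Electrophilic addition begins with the π(C=C) electrons forming a bond to the proton of H3O⁺. Following Markovnikov's rule, the resulting cation is tertiary. H2O is released.
The bond formed in this step is the C–H bond.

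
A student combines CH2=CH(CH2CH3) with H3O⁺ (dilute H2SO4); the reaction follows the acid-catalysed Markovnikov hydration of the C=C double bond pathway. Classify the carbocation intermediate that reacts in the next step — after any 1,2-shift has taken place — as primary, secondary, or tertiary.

Step 1: The π electrons of the C=C bond attack a proton of H3O⁺; Markovnikov addition places the new C–H on the less-substituted alkene carbon, so the positive charge ends up on the more-substituted carbon — a secondary carbocation. H2O is released.
No single 1,2-shift to an adjacent carbon would give a more-substituted cation, so no rearrangement occurs.

secondary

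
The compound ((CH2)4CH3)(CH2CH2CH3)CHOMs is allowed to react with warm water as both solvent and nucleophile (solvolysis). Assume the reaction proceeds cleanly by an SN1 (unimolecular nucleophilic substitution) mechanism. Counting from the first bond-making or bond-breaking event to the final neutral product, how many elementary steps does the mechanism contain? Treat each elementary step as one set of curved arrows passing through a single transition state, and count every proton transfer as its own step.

3

Step 1: The C–O bond breaks with both electrons going to the mesylate; MsO⁻ leaves and a secondary carbocation remains.
(No 1,2-shift: no single shift to an adjacent carbon would give a more stable cation.)
Step 2: A lone pair on the oxygen of H2O attacks the carbocation, forming a new C–O σ-bond and an oxonium ion.
Step 3: Deprotonation of the oxonium oxygen by solvent water yields the neutral alcohol.
Total: 3 elementary steps.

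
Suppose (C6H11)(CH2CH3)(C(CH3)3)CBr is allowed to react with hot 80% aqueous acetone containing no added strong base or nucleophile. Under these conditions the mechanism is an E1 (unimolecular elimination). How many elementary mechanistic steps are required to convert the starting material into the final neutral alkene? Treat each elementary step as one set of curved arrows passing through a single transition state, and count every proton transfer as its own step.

2

Step 1: Ionisation: the C–Br σ-bond cleaves heterolytically; both bonding electrons depart with Br⁻, leaving a tertiary carbocation at the α-carbon.
(No 1,2-shift: no single shift to an adjacent carbon would give a more stable cation.)
Step 2: A weak base (a water molecule from the solvent) removes a proton from a carbon adjacent to the cationic centre; the electrons of that C–H bond become the new π(C=C) bond, giving the alkene.
Total: 2 elementary steps.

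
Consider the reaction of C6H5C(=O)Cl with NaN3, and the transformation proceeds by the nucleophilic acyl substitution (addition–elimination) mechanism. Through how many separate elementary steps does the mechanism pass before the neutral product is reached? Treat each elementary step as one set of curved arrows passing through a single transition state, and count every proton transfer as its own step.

Step 1: N3⁻ adds to the carbonyl carbon; the C=O π electrons shift onto oxygen and a tetrahedral alkoxide intermediate forms.
Step 2: Collapse of the tetrahedral intermediate: the alkoxide oxygen pushes its lone pair back to re-form C=O while Cl⁻ leaves.
Total: 2 elementary steps.

2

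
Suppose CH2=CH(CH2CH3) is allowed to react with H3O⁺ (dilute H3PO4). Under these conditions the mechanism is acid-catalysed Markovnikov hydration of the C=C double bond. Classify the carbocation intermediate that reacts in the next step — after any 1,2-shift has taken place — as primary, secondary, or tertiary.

secondary

Step 1: Protonation of the alkene by H3O⁺: the π bond acts as the nucleophile and picks up H⁺, giving the more stable (Markovnikov) secondary carbocation. H2O is released.
No single 1,2-shift to an adjacent carbon would give a more-substituted cation, so no rearrangement occurs.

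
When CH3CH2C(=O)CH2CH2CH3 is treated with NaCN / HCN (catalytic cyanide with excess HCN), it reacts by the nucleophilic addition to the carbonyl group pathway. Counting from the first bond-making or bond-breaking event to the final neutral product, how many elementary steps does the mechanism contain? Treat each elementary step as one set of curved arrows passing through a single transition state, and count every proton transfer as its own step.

Step 1: A lone pair / filled orbital on CN⁻ attacks the electrophilic carbonyl carbon; the π(C=O) electrons shift onto oxygen, producing a tetrahedral alkoxide intermediate.
Step 2: The alkoxide oxygen removes a proton from HCN present in the mixture, giving a cyanohydrin and regenerating CN⁻.
Total: 2 elementary steps.

2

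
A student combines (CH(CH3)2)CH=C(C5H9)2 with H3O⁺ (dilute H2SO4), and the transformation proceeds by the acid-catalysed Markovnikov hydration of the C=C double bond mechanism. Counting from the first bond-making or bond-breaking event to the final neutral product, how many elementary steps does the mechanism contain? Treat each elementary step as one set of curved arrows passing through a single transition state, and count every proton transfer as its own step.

Step 1: Electrophilic addition begins with the π(C=C) electrons forming a bond to the proton of H3O⁺. Following Markovnikov's rule, the resulting cation is tertiary. H2O is released.
(No 1,2-shift: no single shift to an adjacent carbon would give a more stable cation.)
Step 2: Water acts as the nucleophile: an oxygen lone pair bonds to the cationic carbon, giving an oxonium-ion intermediate.
Step 3: Proton transfer from the O–H of the oxonium ion to H2O completes the catalytic cycle and yields the alcohol.
Total: 3 elementary steps.

3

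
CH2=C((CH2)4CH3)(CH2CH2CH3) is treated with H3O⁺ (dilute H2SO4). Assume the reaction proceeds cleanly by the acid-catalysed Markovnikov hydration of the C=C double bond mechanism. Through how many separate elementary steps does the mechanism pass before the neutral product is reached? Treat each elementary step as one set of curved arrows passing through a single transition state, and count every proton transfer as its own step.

3

Step 1: The π electrons of the C=C bond attack a proton of H3O⁺; Markovnikov addition places the new C–H on the less-substituted alkene carbon, so the positive charge ends up on the more-substituted carbon — a tertiary carbocation. H2O is released.
(No 1,2-shift: no single shift to an adjacent carbon would give a more stable cation.)
Step 2: Nucleophilic capture of the cation by H2O produces the protonated alcohol (an oxonium ion).
Step 3: Proton transfer from the O–H of the oxonium ion to H2O completes the catalytic cycle and yields the alcohol.
Total: 3 elementary steps.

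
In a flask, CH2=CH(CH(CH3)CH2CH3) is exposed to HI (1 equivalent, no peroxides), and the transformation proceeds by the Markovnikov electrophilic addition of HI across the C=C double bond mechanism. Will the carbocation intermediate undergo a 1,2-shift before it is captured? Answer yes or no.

The first-formed carbocation is secondary.
The adjacent sec-butyl carbon already bears 2 other carbon substituents and has a hydrogen to migrate; after a 1,2-hydride shift from that carbon the positive charge sits on a tertiary centre.
Tertiary is more stable than secondary, so the shift occurs.

yes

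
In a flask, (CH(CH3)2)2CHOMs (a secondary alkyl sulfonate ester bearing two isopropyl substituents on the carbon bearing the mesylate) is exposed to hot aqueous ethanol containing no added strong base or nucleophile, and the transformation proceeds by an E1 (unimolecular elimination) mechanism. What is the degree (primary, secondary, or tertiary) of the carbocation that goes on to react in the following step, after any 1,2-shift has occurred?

Step 1: Rate-determining heterolysis of the C–O bond gives MsO⁻ and a secondary carbocation.
Step 2: Carbocation rearrangement: a 1,2-hydride shift from the adjacent isopropyl carbon converts the initially-formed secondary cation into the more stable tertiary cation.
The cation rearranges from secondary to tertiary via a 1,2-hydride shift from the adjacent isopropyl carbon; the tertiary cation is what reacts next.

tertiary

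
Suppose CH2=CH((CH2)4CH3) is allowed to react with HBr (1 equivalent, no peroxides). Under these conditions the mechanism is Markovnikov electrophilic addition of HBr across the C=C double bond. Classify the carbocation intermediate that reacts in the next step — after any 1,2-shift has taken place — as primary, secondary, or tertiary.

secondary

Step 1: Protonation of the alkene by HBr: the π bond acts as the nucleophile and picks up H⁺, giving the more stable (Markovnikov) secondary carbocation. The H–Br bond breaks heterolytically, releasing Br⁻.
No single 1,2-shift to an adjacent carbon would give a more-substituted cation, so no rearrangement occurs.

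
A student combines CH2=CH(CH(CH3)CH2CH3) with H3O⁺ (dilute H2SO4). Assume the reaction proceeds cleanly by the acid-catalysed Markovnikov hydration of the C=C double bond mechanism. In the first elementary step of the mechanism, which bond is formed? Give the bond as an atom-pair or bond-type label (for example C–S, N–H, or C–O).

Step 1: The π electrons of the C=C bond attack a proton of H3O⁺; Markovnikov addition places the new C–H on the less-substituted alkene carbon, so the positive charge ends up on the more-substituted carbon — a secondary carbocation. H2O is released.
The bond formed in this step is the C–H bond.

C–H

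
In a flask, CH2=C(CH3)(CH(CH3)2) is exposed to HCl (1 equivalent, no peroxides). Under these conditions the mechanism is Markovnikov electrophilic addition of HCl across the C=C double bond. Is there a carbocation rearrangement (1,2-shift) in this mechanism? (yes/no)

no

The first-formed carbocation is tertiary.
No single 1,2-shift to an adjacent carbon would produce a more-substituted cation than the one already present, so no rearrangement occurs.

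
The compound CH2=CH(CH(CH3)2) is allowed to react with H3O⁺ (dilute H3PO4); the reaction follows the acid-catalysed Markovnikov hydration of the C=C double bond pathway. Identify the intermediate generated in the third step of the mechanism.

oxonium ion

Step 1: Protonation of the alkene by H3O⁺: the π bond acts as the nucleophile and picks up H⁺, giving the more stable (Markovnikov) secondary carbocation. H2O is released.
Step 2: Carbocation rearrangement: a 1,2-hydride shift from the adjacent isopropyl carbon converts the initially-formed secondary cation into the more stable tertiary cation.
Step 3: Water acts as the nucleophile: an oxygen lone pair bonds to the cationic carbon, giving an oxonium-ion intermediate.
After step 3 the species present is an oxonium ion.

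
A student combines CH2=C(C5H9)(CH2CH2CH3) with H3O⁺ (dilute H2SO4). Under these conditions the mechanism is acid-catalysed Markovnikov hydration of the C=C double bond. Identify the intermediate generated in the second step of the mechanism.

Step 1: Protonation of the alkene by H3O⁺: the π bond acts as the nucleophile and picks up H⁺, giving the more stable (Markovnikov) tertiary carbocation. H2O is released.
Step 2: A lone pair on the oxygen of H2O attacks the carbocation, forming a C–O bond and an oxonium ion (a protonated alcohol).
After step 2 the species present is an oxonium ion.

oxonium ion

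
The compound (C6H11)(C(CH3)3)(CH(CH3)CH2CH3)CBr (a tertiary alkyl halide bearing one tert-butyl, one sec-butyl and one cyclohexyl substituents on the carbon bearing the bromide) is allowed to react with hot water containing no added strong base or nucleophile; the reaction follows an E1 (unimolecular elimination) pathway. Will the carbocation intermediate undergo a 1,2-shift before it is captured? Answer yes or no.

no

The first-formed carbocation is tertiary.
No single 1,2-shift to an adjacent carbon would produce a more-substituted cation than the one already present, so no rearrangement occurs.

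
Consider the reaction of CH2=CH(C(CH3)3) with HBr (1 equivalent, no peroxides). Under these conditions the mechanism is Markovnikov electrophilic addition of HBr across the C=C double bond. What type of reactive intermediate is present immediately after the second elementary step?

Step 1: Electrophilic addition begins with the π(C=C) electrons forming a bond to the proton of HBr. Following Markovnikov's rule, the resulting cation is secondary. The H–Br bond breaks heterolytically, releasing Br⁻.
Step 2: A 1,2-methyl shift from the adjacent tert-butyl carbon moves the positive charge from the secondary centre to an adjacent carbon, generating a more stable tertiary carbocation.
After step 2 the species present is a tertiary carbocation.

tertiary carbocation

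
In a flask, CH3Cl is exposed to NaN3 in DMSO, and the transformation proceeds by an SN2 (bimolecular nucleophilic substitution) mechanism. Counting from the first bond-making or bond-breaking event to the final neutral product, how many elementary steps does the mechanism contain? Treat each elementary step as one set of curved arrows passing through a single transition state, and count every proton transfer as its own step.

Step 1: N3⁻ attacks the back face of the α-carbon while Cl⁻ departs with the C–Cl bonding pair — a single concerted displacement through a pentacoordinate transition state.
Total: 1 elementary step.

1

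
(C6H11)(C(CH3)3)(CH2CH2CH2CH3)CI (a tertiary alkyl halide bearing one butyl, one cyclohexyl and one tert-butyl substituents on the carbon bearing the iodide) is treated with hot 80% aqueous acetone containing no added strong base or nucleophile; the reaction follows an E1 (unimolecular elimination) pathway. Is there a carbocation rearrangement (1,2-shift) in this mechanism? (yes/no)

The first-formed carbocation is tertiary.
No single 1,2-shift to an adjacent carbon would produce a more-substituted cation than the one already present, so no rearrangement occurs.

no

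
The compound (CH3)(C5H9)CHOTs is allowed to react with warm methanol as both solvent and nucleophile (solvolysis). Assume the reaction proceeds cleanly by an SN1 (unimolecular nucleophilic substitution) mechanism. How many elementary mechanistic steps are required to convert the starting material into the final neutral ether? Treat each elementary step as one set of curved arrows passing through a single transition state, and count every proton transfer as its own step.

4

Step 1: Rate-determining heterolysis of the C–O bond gives TsO⁻ and a secondary carbocation.
Step 2: A 1,2-hydride shift from the adjacent cyclopentyl carbon moves the positive charge from the secondary centre to an adjacent carbon, generating a more stable tertiary carbocation.
Step 3: CH3OH donates an oxygen lone pair into the empty p orbital of the cation, giving a protonated ether (an oxonium ion).
Step 4: A second solvent molecule removes the proton on oxygen, giving the neutral ether product.
Total: 4 elementary steps.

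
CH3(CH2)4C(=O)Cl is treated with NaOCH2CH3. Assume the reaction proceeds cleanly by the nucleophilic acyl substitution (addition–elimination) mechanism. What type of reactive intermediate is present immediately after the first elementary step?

Step 1: A lone pair on the O of CH3CH2O⁻ attacks the electrophilic acyl carbon; the π(C=O) electrons move onto oxygen, giving a tetrahedral intermediate.
After step 1 the species present is a tetrahedral intermediate.

tetrahedral intermediate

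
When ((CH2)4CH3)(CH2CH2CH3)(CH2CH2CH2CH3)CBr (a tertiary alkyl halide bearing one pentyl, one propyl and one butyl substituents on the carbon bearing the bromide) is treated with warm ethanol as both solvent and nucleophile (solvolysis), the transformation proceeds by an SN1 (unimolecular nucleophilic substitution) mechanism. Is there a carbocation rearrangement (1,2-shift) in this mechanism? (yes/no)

no

The first-formed carbocation is tertiary.
No single 1,2-shift to an adjacent carbon would produce a more-substituted cation than the one already present, so no rearrangement occurs.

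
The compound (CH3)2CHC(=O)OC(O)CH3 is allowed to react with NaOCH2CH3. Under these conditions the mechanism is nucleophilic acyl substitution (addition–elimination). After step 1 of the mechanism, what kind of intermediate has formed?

tetrahedral intermediate

Step 1: A lone pair on the O of CH3CH2O⁻ attacks the electrophilic acyl carbon; the π(C=O) electrons move onto oxygen, giving a tetrahedral intermediate.
After step 1 the species present is a tetrahedral intermediate.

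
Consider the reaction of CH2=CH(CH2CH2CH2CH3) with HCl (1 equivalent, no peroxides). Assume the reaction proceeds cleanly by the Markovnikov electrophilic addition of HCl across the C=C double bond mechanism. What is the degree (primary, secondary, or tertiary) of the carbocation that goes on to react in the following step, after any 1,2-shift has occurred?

Step 1: Protonation of the alkene by HCl: the π bond acts as the nucleophile and picks up H⁺, giving the more stable (Markovnikov) secondary carbocation. The H–Cl bond breaks heterolytically, releasing Cl⁻.
No single 1,2-shift to an adjacent carbon would give a more-substituted cation, so no rearrangement occurs.

secondary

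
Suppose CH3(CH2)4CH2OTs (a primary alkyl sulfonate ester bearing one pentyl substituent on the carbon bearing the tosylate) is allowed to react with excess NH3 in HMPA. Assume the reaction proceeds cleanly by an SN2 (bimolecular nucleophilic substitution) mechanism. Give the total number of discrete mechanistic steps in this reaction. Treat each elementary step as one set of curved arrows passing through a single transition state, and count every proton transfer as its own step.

2

Step 1: A lone pair on the N of NH3 attacks the α-carbon from the back side while the C–O bond breaks; both bonding electrons leave with TsO⁻. The product of this concerted step is an alkylammonium ion.
Step 2: A second equivalent of NH3 removes a proton from the N, giving the neutral product.
Total: 2 elementary steps.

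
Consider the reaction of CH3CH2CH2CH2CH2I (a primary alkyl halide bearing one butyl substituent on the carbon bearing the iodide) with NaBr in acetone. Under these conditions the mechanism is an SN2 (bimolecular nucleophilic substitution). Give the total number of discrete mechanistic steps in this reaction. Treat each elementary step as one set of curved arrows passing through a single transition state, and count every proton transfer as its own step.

Step 1: The bromide nucleophile donates a lone pair from Br to the α-carbon in a backside attack; simultaneously the C–I σ-bond breaks and both of its electrons leave with I⁻. One concerted step with inversion of configuration.
Total: 1 elementary step.

1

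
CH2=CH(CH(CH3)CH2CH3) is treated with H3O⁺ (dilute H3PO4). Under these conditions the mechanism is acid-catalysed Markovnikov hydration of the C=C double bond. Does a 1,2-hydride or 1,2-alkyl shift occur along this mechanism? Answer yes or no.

The first-formed carbocation is secondary.
The adjacent sec-butyl carbon already bears 2 other carbon substituents and has a hydrogen to migrate; after a 1,2-hydride shift from that carbon the positive charge sits on a tertiary centre.
Tertiary is more stable than secondary, so the shift occurs.

yes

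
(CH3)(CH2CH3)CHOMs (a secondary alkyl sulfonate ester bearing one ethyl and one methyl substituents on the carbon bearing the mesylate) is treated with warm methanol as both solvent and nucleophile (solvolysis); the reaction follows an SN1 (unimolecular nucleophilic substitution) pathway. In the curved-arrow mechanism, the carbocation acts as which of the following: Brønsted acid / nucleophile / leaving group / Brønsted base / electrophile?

Step 2: Nucleophilic capture: the oxygen of CH3OH bonds to the cationic carbon, producing an oxonium-ion intermediate.
The carbocation accepts an electron pair into an empty or π* orbital — it is the electrophile.

electrophile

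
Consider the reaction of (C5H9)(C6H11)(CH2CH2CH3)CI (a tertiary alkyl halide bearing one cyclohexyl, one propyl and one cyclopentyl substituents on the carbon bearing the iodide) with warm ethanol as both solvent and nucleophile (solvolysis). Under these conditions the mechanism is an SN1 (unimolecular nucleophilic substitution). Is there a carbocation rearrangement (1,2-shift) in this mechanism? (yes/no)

no

The first-formed carbocation is tertiary.
No single 1,2-shift to an adjacent carbon would produce a more-substituted cation than the one already present, so no rearrangement occurs.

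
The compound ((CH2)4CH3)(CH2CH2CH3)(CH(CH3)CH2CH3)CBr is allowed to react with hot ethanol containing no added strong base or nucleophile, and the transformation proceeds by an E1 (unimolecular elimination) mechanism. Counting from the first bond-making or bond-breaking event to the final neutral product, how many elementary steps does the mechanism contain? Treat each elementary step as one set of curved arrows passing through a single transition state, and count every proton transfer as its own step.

2

Step 1: Unassisted departure of Br⁻ (taking the C–Br bonding pair) generates a tertiary carbocation.
(No 1,2-shift: no single shift to an adjacent carbon would give a more stable cation.)
Step 2: Loss of a β-proton to an ethanol molecule of the solvent: the C–H bonding pair collapses toward the cationic carbon to form the C=C π bond, yielding the alkene.
Total: 2 elementary steps.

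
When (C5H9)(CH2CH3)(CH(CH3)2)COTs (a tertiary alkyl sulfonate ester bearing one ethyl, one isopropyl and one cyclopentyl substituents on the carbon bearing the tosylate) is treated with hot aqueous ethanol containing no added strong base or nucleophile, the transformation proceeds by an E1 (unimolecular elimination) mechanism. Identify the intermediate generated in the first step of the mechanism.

tertiary carbocation

Step 1: The C–O bond breaks with both electrons going to the tosylate; TsO⁻ leaves and a tertiary carbocation remains.
After step 1 the species present is a tertiary carbocation.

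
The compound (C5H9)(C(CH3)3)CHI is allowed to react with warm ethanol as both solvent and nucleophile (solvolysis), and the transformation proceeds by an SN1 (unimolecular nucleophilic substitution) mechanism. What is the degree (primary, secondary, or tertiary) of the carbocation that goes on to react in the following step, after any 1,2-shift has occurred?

tertiary

Step 1: Unassisted departure of I⁻ (taking the C–I bonding pair) generates a secondary carbocation.
Step 2: A 1,2-hydride shift from the adjacent cyclopentyl carbon moves the positive charge from the secondary centre to an adjacent carbon, generating a more stable tertiary carbocation.
The cation rearranges from secondary to tertiary via a 1,2-hydride shift from the adjacent cyclopentyl carbon; the tertiary cation is what reacts next.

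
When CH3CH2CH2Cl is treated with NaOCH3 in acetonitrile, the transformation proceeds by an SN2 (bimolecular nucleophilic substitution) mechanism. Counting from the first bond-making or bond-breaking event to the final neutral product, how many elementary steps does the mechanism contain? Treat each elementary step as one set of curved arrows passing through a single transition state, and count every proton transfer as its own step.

1

Step 1: CH3O⁻ attacks the back face of the α-carbon while Cl⁻ departs with the C–Cl bonding pair — a single concerted displacement through a pentacoordinate transition state.
Total: 1 elementary step.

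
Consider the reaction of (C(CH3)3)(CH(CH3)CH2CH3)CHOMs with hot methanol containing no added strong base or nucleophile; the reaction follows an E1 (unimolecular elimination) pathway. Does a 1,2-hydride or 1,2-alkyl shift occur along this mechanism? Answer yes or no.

yes

The first-formed carbocation is secondary.
The adjacent sec-butyl carbon already bears 2 other carbon substituents and has a hydrogen to migrate; after a 1,2-hydride shift from that carbon the positive charge sits on a tertiary centre.
Tertiary is more stable than secondary, so the shift occurs.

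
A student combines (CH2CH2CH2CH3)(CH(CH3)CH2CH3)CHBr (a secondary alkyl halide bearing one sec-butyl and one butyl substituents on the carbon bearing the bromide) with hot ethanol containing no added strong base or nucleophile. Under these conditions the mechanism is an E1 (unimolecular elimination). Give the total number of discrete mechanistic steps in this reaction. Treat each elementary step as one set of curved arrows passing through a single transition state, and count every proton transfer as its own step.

3

Step 1: Ionisation: the C–Br σ-bond cleaves heterolytically; both bonding electrons depart with Br⁻, leaving a secondary carbocation at the α-carbon.
Step 2: A hydride (H with its bonding pair) migrates from the adjacent sec-butyl carbon to the cationic centre — a 1,2-hydride shift — upgrading the secondary cation to a tertiary one.
Step 3: An ethanol molecule (solvent) deprotonates a β-carbon; as the C–H bond breaks, those electrons form the new alkene π bond.
Total: 3 elementary steps.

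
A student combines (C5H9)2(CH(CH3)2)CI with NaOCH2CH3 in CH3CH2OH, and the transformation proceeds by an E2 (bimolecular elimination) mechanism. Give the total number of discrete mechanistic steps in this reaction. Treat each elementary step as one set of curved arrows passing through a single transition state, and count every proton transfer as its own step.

Step 1: Concerted anti-periplanar elimination: CH3CH2O⁻ abstracts a β-H while I⁻ leaves, and the C–H electrons become the new C=C π bond — all in a single transition state.
Total: 1 elementary step.

1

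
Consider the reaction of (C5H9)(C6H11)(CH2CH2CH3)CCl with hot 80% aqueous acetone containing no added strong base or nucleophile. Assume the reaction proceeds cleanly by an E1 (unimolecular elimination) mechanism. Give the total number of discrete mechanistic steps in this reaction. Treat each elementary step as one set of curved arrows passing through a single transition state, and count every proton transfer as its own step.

Step 1: Rate-determining heterolysis of the C–Cl bond gives Cl⁻ and a tertiary carbocation.
(No 1,2-shift: no single shift to an adjacent carbon would give a more stable cation.)
Step 2: A water molecule (solvent) deprotonates a β-carbon; as the C–H bond breaks, those electrons form the new alkene π bond.
Total: 2 elementary steps.

2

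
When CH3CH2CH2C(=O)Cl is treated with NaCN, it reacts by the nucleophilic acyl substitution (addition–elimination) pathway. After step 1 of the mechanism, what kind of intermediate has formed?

Step 1: A lone pair on the C of CN⁻ attacks the electrophilic acyl carbon; the π(C=O) electrons move onto oxygen, giving a tetrahedral intermediate.
After step 1 the species present is a tetrahedral intermediate.

tetrahedral intermediate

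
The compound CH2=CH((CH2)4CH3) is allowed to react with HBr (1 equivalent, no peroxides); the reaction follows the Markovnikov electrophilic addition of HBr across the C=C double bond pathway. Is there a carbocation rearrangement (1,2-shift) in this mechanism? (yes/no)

no

The first-formed carbocation is secondary.
No single 1,2-shift to an adjacent carbon would produce a more-substituted cation than the one already present, so no rearrangement occurs.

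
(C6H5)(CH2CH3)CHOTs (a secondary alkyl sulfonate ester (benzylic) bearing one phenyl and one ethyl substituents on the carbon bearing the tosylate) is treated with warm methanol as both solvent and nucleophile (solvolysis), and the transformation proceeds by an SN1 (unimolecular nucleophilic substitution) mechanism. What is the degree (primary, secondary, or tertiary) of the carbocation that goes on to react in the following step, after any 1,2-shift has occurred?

secondary

Step 1: Unassisted departure of TsO⁻ (taking the C–O bonding pair) generates a secondary carbocation.
No single 1,2-shift to an adjacent carbon would give a more-substituted cation, so no rearrangement occurs.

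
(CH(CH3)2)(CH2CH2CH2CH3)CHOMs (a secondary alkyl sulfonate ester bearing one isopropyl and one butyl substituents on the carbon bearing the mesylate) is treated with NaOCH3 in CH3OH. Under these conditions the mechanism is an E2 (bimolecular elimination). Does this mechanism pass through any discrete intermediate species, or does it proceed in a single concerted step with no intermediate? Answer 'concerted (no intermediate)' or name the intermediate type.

Concerted anti-periplanar elimination: CH3O⁻ abstracts a β-H while MsO⁻ leaves, and the C–H electrons become the new C=C π bond — all in a single transition state.
All bond changes occur in one transition state; no discrete intermediate is formed.

concerted (no intermediate)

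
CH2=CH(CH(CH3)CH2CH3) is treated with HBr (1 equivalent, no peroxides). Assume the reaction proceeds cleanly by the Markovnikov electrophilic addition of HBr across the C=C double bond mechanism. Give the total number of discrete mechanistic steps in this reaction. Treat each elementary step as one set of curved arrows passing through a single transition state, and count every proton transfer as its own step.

Step 1: Electrophilic addition begins with the π(C=C) electrons forming a bond to the proton of HBr. Following Markovnikov's rule, the resulting cation is secondary. The H–Br bond breaks heterolytically, releasing Br⁻.
Step 2: A hydride (H with its bonding pair) migrates from the adjacent sec-butyl carbon to the cationic centre — a 1,2-hydride shift — upgrading the secondary cation to a tertiary one.
Step 3: The Br⁻ anion donates a lone pair to the carbocation, forming the new C–Br σ-bond and giving the neutral alkyl halide.
Total: 3 elementary steps.

3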